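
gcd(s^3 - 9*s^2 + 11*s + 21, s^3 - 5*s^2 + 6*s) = s - 3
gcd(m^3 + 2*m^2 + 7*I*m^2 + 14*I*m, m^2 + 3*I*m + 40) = 1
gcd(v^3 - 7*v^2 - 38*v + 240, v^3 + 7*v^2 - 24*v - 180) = v^2 + v - 30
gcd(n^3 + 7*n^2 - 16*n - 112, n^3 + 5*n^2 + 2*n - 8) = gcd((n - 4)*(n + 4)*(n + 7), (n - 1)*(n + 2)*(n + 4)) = n + 4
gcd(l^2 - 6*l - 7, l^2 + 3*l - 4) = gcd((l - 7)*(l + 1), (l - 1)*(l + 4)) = 1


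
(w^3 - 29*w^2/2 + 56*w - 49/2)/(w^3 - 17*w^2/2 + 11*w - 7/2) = (w - 7)/(w - 1)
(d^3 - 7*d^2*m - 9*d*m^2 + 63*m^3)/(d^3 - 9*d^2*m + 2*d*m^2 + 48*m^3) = (d^2 - 4*d*m - 21*m^2)/(d^2 - 6*d*m - 16*m^2)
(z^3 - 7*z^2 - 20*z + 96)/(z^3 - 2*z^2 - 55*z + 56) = (z^2 + z - 12)/(z^2 + 6*z - 7)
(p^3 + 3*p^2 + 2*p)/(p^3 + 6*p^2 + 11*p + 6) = p/(p + 3)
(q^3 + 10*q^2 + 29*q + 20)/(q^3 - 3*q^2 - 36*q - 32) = (q + 5)/(q - 8)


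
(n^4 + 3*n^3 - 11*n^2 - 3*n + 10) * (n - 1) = n^5 + 2*n^4 - 14*n^3 + 8*n^2 + 13*n - 10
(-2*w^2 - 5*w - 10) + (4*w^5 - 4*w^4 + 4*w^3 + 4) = 4*w^5 - 4*w^4 + 4*w^3 - 2*w^2 - 5*w - 6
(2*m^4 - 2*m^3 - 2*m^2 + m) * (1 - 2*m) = -4*m^5 + 6*m^4 + 2*m^3 - 4*m^2 + m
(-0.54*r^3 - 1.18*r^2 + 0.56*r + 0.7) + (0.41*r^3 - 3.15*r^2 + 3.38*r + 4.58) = -0.13*r^3 - 4.33*r^2 + 3.94*r + 5.28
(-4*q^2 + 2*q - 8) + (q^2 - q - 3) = -3*q^2 + q - 11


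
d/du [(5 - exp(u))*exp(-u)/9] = -5*exp(-u)/9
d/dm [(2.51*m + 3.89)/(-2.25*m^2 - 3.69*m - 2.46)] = (5.6475*m^2 + 17.505*m + 8.1795)/(5.0625*m^4 + 16.605*m^3 + 24.6861*m^2 + 18.1548*m + 6.0516)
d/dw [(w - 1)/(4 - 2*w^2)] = (-w^2/2 + w*(w - 1) + 1)/(w^2 - 2)^2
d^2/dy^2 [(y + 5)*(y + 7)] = 2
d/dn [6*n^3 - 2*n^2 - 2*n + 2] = 18*n^2 - 4*n - 2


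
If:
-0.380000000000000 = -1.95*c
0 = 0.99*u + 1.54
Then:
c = 0.19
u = -1.56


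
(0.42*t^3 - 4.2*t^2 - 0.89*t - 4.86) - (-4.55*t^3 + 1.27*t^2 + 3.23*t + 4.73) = 4.97*t^3 - 5.47*t^2 - 4.12*t - 9.59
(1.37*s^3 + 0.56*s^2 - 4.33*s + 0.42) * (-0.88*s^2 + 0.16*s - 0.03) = -1.2056*s^5 - 0.2736*s^4 + 3.8589*s^3 - 1.0792*s^2 + 0.1971*s - 0.0126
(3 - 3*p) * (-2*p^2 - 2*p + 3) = 6*p^3 - 15*p + 9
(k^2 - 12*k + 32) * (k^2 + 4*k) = k^4 - 8*k^3 - 16*k^2 + 128*k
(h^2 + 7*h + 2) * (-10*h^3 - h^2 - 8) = -10*h^5 - 71*h^4 - 27*h^3 - 10*h^2 - 56*h - 16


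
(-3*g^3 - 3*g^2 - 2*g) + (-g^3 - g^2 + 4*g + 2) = -4*g^3 - 4*g^2 + 2*g + 2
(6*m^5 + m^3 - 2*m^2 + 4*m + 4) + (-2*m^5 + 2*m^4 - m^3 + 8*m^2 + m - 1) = 4*m^5 + 2*m^4 + 6*m^2 + 5*m + 3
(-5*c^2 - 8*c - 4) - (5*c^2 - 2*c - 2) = -10*c^2 - 6*c - 2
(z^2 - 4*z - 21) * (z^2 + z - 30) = z^4 - 3*z^3 - 55*z^2 + 99*z + 630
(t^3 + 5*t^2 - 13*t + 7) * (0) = 0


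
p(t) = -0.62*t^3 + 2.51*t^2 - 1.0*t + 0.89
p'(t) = -1.86*t^2 + 5.02*t - 1.0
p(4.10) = -3.75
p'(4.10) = -11.68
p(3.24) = 2.91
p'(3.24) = -4.26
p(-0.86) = 4.00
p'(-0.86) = -6.69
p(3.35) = 2.40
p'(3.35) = -5.06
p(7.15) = -104.57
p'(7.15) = -60.19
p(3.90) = -1.61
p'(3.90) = -9.71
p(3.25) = 2.87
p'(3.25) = -4.33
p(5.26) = -25.15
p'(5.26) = -26.06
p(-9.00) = 665.18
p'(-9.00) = -196.84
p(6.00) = -48.67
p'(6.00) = -37.84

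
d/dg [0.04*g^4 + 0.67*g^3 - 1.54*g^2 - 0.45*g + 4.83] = 0.16*g^3 + 2.01*g^2 - 3.08*g - 0.45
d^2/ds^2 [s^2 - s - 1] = 2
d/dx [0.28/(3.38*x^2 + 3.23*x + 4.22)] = (-1.8928*x - 0.9044)/(3.38*x^2 + 3.23*x + 4.22)^2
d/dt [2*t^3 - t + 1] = 6*t^2 - 1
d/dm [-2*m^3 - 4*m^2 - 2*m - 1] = -6*m^2 - 8*m - 2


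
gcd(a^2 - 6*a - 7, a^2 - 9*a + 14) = a - 7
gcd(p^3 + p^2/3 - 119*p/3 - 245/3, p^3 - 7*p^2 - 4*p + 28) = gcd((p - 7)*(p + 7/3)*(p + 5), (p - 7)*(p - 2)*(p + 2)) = p - 7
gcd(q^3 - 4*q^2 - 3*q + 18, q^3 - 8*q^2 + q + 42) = q^2 - q - 6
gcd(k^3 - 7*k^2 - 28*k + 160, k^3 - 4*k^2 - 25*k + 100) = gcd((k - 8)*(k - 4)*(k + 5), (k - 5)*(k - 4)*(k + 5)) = k^2 + k - 20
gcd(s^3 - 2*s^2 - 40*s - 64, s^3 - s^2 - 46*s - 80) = s^2 - 6*s - 16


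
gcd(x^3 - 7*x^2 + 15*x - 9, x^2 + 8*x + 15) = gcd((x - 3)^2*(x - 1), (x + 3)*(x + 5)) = 1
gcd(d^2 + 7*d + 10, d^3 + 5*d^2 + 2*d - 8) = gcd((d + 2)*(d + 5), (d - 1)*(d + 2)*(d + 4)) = d + 2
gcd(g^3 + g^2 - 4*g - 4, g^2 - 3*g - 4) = g + 1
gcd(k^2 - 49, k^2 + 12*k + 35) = k + 7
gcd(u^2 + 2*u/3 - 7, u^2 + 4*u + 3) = u + 3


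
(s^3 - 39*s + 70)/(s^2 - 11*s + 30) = (s^2 + 5*s - 14)/(s - 6)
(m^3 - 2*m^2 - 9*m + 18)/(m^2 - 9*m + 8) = (m^3 - 2*m^2 - 9*m + 18)/(m^2 - 9*m + 8)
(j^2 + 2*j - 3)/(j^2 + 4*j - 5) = (j + 3)/(j + 5)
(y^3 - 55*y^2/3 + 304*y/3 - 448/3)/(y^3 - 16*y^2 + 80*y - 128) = (3*y^2 - 31*y + 56)/(3*(y^2 - 8*y + 16))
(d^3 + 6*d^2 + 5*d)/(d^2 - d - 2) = d*(d + 5)/(d - 2)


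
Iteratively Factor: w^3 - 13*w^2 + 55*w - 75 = (w - 3)*(w^2 - 10*w + 25) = (w - 5)*(w - 3)*(w - 5)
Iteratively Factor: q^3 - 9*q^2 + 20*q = (q - 4)*(q^2 - 5*q) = q*(q - 4)*(q - 5)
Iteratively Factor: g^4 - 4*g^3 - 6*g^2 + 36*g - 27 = (g - 3)*(g^3 - g^2 - 9*g + 9) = (g - 3)*(g + 3)*(g^2 - 4*g + 3) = (g - 3)^2*(g + 3)*(g - 1)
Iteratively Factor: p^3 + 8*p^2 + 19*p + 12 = (p + 4)*(p^2 + 4*p + 3) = (p + 3)*(p + 4)*(p + 1)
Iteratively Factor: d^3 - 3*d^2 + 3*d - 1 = (d - 1)*(d^2 - 2*d + 1) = (d - 1)^2*(d - 1)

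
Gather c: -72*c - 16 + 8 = -72*c - 8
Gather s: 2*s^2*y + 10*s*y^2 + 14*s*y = 2*s^2*y + s*(10*y^2 + 14*y)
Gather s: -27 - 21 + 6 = -42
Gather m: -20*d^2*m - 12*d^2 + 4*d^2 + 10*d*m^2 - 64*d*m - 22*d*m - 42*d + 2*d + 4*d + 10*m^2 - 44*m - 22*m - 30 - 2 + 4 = -8*d^2 - 36*d + m^2*(10*d + 10) + m*(-20*d^2 - 86*d - 66) - 28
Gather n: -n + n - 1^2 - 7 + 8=0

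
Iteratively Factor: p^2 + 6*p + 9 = (p + 3)*(p + 3)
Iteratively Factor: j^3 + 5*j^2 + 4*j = (j + 4)*(j^2 + j) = j*(j + 4)*(j + 1)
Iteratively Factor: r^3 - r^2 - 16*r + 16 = (r + 4)*(r^2 - 5*r + 4) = (r - 1)*(r + 4)*(r - 4)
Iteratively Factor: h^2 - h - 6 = (h + 2)*(h - 3)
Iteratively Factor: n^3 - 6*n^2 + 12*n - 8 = (n - 2)*(n^2 - 4*n + 4) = (n - 2)^2*(n - 2)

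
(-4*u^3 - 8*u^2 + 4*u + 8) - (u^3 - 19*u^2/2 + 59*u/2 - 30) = -5*u^3 + 3*u^2/2 - 51*u/2 + 38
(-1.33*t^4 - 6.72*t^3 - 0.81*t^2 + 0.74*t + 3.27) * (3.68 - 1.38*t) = 1.8354*t^5 + 4.3792*t^4 - 23.6118*t^3 - 4.002*t^2 - 1.7894*t + 12.0336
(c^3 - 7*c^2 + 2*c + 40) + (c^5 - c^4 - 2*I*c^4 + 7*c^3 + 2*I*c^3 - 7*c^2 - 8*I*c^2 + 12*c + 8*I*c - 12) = c^5 - c^4 - 2*I*c^4 + 8*c^3 + 2*I*c^3 - 14*c^2 - 8*I*c^2 + 14*c + 8*I*c + 28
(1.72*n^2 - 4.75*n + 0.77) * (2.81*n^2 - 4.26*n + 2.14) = 4.8332*n^4 - 20.6747*n^3 + 26.0795*n^2 - 13.4452*n + 1.6478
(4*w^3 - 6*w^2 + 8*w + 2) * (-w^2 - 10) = -4*w^5 + 6*w^4 - 48*w^3 + 58*w^2 - 80*w - 20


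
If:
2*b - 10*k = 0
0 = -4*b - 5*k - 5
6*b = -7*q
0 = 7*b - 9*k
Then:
No Solution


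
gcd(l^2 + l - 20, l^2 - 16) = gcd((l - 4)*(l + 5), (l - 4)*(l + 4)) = l - 4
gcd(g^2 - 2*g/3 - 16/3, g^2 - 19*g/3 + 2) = 1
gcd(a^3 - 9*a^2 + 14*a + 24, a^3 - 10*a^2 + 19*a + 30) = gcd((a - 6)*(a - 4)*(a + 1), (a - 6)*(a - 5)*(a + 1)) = a^2 - 5*a - 6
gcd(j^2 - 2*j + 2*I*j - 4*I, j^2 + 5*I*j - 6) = j + 2*I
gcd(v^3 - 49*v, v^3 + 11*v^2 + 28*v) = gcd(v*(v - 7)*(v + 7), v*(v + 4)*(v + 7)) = v^2 + 7*v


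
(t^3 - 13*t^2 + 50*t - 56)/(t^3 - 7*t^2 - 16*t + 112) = (t - 2)/(t + 4)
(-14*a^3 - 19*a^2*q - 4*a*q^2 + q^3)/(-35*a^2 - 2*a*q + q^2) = (2*a^2 + 3*a*q + q^2)/(5*a + q)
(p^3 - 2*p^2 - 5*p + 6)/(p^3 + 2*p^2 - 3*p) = (p^2 - p - 6)/(p*(p + 3))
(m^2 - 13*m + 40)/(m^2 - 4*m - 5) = (m - 8)/(m + 1)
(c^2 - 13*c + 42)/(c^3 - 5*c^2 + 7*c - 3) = (c^2 - 13*c + 42)/(c^3 - 5*c^2 + 7*c - 3)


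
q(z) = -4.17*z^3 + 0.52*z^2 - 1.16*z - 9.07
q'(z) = -12.51*z^2 + 1.04*z - 1.16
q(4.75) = -449.75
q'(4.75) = -278.48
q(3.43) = -175.21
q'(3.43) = -144.77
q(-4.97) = 521.46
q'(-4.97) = -315.34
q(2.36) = -63.72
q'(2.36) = -68.38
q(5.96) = -880.34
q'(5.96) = -439.34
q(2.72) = -92.29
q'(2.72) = -90.89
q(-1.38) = 4.48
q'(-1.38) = -26.42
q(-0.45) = -8.06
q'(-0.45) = -4.16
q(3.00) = -120.46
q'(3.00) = -110.63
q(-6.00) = 917.33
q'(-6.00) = -457.76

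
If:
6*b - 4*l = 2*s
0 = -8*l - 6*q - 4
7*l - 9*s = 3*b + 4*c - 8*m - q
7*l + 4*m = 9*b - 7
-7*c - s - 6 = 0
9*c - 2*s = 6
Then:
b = -904/345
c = -6/23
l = -212/115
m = -2033/460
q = 206/115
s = -96/23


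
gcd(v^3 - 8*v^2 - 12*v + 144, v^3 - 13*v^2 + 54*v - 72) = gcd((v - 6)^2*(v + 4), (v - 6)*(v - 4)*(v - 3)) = v - 6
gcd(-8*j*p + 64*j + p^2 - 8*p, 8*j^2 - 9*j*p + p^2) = -8*j + p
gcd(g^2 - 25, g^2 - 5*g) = g - 5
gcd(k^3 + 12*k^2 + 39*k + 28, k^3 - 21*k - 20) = k^2 + 5*k + 4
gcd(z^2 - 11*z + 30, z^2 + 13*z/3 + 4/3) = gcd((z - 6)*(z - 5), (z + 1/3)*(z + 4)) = 1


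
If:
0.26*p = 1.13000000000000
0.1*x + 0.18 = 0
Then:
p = 4.35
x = -1.80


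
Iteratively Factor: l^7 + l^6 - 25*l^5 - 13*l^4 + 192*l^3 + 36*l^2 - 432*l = (l + 4)*(l^6 - 3*l^5 - 13*l^4 + 39*l^3 + 36*l^2 - 108*l) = (l + 2)*(l + 4)*(l^5 - 5*l^4 - 3*l^3 + 45*l^2 - 54*l) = (l - 2)*(l + 2)*(l + 4)*(l^4 - 3*l^3 - 9*l^2 + 27*l) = (l - 3)*(l - 2)*(l + 2)*(l + 4)*(l^3 - 9*l) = (l - 3)*(l - 2)*(l + 2)*(l + 3)*(l + 4)*(l^2 - 3*l) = (l - 3)^2*(l - 2)*(l + 2)*(l + 3)*(l + 4)*(l)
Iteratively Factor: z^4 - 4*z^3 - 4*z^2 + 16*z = (z)*(z^3 - 4*z^2 - 4*z + 16) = z*(z + 2)*(z^2 - 6*z + 8) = z*(z - 2)*(z + 2)*(z - 4)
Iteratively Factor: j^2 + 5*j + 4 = (j + 4)*(j + 1)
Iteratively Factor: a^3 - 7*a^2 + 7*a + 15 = (a - 3)*(a^2 - 4*a - 5) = (a - 3)*(a + 1)*(a - 5)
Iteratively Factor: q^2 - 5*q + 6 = (q - 3)*(q - 2)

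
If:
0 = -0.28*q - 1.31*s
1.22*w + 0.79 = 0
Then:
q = -4.67857142857143*s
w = -0.65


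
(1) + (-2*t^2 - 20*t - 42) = -2*t^2 - 20*t - 41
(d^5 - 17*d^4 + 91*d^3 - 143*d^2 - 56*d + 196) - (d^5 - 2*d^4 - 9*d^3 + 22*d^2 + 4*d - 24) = -15*d^4 + 100*d^3 - 165*d^2 - 60*d + 220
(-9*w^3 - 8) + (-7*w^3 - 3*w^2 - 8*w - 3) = -16*w^3 - 3*w^2 - 8*w - 11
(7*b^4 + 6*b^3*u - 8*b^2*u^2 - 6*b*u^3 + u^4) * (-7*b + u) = -49*b^5 - 35*b^4*u + 62*b^3*u^2 + 34*b^2*u^3 - 13*b*u^4 + u^5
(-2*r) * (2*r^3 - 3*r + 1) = -4*r^4 + 6*r^2 - 2*r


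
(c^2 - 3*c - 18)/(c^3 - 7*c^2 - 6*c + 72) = 1/(c - 4)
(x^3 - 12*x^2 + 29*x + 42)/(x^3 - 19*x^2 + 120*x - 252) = (x + 1)/(x - 6)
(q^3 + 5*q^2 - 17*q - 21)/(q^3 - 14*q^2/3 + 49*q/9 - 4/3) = 9*(q^2 + 8*q + 7)/(9*q^2 - 15*q + 4)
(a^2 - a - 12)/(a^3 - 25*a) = (a^2 - a - 12)/(a*(a^2 - 25))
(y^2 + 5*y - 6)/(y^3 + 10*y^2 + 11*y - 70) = (y^2 + 5*y - 6)/(y^3 + 10*y^2 + 11*y - 70)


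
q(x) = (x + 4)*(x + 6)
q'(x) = 2*x + 10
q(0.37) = 27.84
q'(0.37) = 10.74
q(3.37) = 69.06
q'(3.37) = 16.74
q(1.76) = 44.70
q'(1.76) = 13.52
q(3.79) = 76.26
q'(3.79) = 17.58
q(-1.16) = 13.75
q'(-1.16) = 7.68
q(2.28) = 52.00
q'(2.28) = 14.56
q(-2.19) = 6.90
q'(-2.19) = 5.62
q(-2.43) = 5.60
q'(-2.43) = 5.14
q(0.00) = 24.00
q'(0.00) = 10.00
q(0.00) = 24.00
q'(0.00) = 10.00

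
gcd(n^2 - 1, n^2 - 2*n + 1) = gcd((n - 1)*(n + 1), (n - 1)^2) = n - 1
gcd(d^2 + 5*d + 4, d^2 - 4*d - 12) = 1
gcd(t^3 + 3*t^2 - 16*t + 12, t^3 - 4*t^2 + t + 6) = t - 2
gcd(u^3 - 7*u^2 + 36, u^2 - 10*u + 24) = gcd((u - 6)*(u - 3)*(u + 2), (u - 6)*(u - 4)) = u - 6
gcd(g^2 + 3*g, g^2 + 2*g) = g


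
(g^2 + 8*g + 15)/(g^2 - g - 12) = (g + 5)/(g - 4)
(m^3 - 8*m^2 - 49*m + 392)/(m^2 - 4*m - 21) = (m^2 - m - 56)/(m + 3)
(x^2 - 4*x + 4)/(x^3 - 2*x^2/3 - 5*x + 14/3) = 3*(x - 2)/(3*x^2 + 4*x - 7)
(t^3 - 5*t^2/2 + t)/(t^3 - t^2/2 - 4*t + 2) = t/(t + 2)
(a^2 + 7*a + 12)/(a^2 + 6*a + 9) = (a + 4)/(a + 3)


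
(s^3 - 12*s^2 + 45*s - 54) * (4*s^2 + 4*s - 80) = 4*s^5 - 44*s^4 + 52*s^3 + 924*s^2 - 3816*s + 4320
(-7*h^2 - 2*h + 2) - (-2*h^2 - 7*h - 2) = -5*h^2 + 5*h + 4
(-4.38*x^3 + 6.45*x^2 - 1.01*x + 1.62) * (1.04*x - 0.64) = -4.5552*x^4 + 9.5112*x^3 - 5.1784*x^2 + 2.3312*x - 1.0368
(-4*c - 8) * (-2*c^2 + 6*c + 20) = 8*c^3 - 8*c^2 - 128*c - 160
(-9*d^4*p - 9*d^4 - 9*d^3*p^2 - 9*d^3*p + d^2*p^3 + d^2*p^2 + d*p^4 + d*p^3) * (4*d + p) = -36*d^5*p - 36*d^5 - 45*d^4*p^2 - 45*d^4*p - 5*d^3*p^3 - 5*d^3*p^2 + 5*d^2*p^4 + 5*d^2*p^3 + d*p^5 + d*p^4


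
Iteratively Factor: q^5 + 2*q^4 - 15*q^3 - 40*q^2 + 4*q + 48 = (q + 2)*(q^4 - 15*q^2 - 10*q + 24) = (q + 2)*(q + 3)*(q^3 - 3*q^2 - 6*q + 8) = (q - 4)*(q + 2)*(q + 3)*(q^2 + q - 2) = (q - 4)*(q - 1)*(q + 2)*(q + 3)*(q + 2)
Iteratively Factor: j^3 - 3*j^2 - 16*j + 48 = (j - 3)*(j^2 - 16) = (j - 4)*(j - 3)*(j + 4)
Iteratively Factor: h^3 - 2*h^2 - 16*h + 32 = (h - 4)*(h^2 + 2*h - 8) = (h - 4)*(h + 4)*(h - 2)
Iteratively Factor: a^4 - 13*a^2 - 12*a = (a)*(a^3 - 13*a - 12) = a*(a - 4)*(a^2 + 4*a + 3) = a*(a - 4)*(a + 1)*(a + 3)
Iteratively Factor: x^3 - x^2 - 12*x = (x - 4)*(x^2 + 3*x) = x*(x - 4)*(x + 3)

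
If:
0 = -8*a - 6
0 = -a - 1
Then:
No Solution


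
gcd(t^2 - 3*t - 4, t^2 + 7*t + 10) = 1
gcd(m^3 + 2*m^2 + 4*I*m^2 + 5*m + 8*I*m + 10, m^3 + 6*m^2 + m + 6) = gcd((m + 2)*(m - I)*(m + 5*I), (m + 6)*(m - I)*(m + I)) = m - I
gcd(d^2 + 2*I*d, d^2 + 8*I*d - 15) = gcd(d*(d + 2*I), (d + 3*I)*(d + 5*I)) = 1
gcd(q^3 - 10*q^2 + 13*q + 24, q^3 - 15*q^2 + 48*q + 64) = q^2 - 7*q - 8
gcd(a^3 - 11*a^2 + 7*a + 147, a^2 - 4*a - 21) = a^2 - 4*a - 21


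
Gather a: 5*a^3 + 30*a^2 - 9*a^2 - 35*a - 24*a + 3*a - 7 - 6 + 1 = 5*a^3 + 21*a^2 - 56*a - 12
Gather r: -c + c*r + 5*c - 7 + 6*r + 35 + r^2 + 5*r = 4*c + r^2 + r*(c + 11) + 28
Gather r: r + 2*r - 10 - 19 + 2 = 3*r - 27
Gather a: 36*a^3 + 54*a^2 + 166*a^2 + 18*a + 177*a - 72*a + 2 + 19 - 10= 36*a^3 + 220*a^2 + 123*a + 11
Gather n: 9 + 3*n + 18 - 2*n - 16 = n + 11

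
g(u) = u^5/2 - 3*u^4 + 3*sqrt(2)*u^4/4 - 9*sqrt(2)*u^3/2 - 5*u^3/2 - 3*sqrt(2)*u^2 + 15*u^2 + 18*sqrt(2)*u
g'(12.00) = 34889.68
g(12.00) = 70739.45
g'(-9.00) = 19735.50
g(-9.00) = -35144.44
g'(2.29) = -89.13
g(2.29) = -13.59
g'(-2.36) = 6.09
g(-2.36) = 19.59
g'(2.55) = -115.52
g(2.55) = -40.20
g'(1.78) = -39.15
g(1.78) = 18.87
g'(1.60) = -23.59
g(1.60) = 24.49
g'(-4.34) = 952.29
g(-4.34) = -641.17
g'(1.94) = -54.11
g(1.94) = 11.42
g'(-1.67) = -29.06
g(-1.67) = 7.19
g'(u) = 5*u^4/2 - 12*u^3 + 3*sqrt(2)*u^3 - 27*sqrt(2)*u^2/2 - 15*u^2/2 - 6*sqrt(2)*u + 30*u + 18*sqrt(2)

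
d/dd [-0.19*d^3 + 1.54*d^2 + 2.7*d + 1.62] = -0.57*d^2 + 3.08*d + 2.7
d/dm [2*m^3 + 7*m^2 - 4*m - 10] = 6*m^2 + 14*m - 4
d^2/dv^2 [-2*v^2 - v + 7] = -4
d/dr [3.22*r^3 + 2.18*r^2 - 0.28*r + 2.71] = 9.66*r^2 + 4.36*r - 0.28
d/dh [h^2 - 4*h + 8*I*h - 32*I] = 2*h - 4 + 8*I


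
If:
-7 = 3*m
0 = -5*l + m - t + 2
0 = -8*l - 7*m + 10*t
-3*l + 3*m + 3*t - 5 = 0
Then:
No Solution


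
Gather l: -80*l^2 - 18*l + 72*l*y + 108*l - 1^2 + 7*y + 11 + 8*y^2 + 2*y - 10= -80*l^2 + l*(72*y + 90) + 8*y^2 + 9*y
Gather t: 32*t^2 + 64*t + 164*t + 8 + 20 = 32*t^2 + 228*t + 28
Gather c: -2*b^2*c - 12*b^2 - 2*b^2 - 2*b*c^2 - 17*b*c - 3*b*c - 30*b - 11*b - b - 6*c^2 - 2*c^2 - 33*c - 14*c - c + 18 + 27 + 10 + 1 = -14*b^2 - 42*b + c^2*(-2*b - 8) + c*(-2*b^2 - 20*b - 48) + 56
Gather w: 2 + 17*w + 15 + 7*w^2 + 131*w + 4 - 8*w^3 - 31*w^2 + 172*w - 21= -8*w^3 - 24*w^2 + 320*w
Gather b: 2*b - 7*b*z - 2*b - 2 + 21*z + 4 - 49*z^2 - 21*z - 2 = -7*b*z - 49*z^2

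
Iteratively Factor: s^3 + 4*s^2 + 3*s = (s + 1)*(s^2 + 3*s) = s*(s + 1)*(s + 3)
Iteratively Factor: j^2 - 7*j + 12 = (j - 3)*(j - 4)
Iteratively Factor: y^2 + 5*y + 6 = (y + 3)*(y + 2)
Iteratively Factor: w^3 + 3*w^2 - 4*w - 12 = (w - 2)*(w^2 + 5*w + 6) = (w - 2)*(w + 3)*(w + 2)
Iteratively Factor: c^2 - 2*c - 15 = (c + 3)*(c - 5)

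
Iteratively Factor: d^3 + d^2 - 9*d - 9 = (d + 1)*(d^2 - 9) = (d - 3)*(d + 1)*(d + 3)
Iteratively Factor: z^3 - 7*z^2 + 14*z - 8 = (z - 2)*(z^2 - 5*z + 4) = (z - 4)*(z - 2)*(z - 1)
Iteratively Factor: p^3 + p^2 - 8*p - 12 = (p + 2)*(p^2 - p - 6) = (p - 3)*(p + 2)*(p + 2)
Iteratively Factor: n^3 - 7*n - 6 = (n - 3)*(n^2 + 3*n + 2) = (n - 3)*(n + 2)*(n + 1)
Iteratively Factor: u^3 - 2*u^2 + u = (u - 1)*(u^2 - u) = (u - 1)^2*(u)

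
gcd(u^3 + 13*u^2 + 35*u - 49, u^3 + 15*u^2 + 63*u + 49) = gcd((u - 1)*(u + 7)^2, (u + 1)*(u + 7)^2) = u^2 + 14*u + 49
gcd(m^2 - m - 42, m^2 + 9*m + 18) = m + 6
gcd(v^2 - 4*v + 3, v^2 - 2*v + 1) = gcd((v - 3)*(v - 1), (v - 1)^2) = v - 1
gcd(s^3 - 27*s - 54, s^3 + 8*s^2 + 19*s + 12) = s + 3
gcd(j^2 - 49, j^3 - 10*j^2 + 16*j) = 1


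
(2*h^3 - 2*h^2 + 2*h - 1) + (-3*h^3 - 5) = -h^3 - 2*h^2 + 2*h - 6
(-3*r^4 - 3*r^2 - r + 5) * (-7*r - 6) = 21*r^5 + 18*r^4 + 21*r^3 + 25*r^2 - 29*r - 30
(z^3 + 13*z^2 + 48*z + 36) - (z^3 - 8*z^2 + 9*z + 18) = 21*z^2 + 39*z + 18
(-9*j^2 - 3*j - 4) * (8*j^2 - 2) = -72*j^4 - 24*j^3 - 14*j^2 + 6*j + 8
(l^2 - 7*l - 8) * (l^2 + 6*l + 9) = l^4 - l^3 - 41*l^2 - 111*l - 72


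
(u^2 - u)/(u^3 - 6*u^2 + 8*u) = (u - 1)/(u^2 - 6*u + 8)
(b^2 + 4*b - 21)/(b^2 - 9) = (b + 7)/(b + 3)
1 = 1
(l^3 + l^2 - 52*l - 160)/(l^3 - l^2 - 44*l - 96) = (l + 5)/(l + 3)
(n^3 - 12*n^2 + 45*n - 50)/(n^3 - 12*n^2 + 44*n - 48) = (n^2 - 10*n + 25)/(n^2 - 10*n + 24)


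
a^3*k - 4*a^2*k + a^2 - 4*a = a*(a - 4)*(a*k + 1)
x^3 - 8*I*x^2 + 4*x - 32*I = (x - 8*I)*(x - 2*I)*(x + 2*I)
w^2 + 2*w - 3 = (w - 1)*(w + 3)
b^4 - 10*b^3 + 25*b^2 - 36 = (b - 6)*(b - 3)*(b - 2)*(b + 1)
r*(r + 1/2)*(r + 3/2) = r^3 + 2*r^2 + 3*r/4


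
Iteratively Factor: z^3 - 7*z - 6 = (z - 3)*(z^2 + 3*z + 2) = (z - 3)*(z + 1)*(z + 2)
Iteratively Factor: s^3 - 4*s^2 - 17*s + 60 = (s - 3)*(s^2 - s - 20) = (s - 5)*(s - 3)*(s + 4)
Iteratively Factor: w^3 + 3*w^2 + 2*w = (w + 2)*(w^2 + w) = (w + 1)*(w + 2)*(w)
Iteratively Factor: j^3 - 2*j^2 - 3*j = (j)*(j^2 - 2*j - 3) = j*(j + 1)*(j - 3)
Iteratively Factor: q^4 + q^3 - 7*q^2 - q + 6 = (q - 2)*(q^3 + 3*q^2 - q - 3) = (q - 2)*(q + 1)*(q^2 + 2*q - 3) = (q - 2)*(q - 1)*(q + 1)*(q + 3)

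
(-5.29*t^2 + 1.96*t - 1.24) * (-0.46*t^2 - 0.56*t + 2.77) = 2.4334*t^4 + 2.0608*t^3 - 15.1805*t^2 + 6.1236*t - 3.4348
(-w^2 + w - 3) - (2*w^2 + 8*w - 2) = -3*w^2 - 7*w - 1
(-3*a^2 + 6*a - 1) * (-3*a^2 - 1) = 9*a^4 - 18*a^3 + 6*a^2 - 6*a + 1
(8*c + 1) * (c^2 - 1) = 8*c^3 + c^2 - 8*c - 1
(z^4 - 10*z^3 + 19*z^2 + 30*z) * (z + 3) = z^5 - 7*z^4 - 11*z^3 + 87*z^2 + 90*z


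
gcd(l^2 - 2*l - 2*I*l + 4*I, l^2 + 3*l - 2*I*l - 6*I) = l - 2*I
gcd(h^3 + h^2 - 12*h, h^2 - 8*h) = h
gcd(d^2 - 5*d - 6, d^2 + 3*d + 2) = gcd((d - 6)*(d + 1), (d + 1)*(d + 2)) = d + 1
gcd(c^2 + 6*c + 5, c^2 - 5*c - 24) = 1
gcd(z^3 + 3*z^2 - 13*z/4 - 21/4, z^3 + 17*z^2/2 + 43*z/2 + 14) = z^2 + 9*z/2 + 7/2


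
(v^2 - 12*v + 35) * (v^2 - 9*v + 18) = v^4 - 21*v^3 + 161*v^2 - 531*v + 630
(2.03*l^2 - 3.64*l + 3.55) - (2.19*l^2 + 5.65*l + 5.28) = -0.16*l^2 - 9.29*l - 1.73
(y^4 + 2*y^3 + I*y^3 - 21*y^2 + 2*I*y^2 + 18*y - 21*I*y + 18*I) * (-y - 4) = -y^5 - 6*y^4 - I*y^4 + 13*y^3 - 6*I*y^3 + 66*y^2 + 13*I*y^2 - 72*y + 66*I*y - 72*I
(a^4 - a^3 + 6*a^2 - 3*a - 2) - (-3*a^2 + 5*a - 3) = a^4 - a^3 + 9*a^2 - 8*a + 1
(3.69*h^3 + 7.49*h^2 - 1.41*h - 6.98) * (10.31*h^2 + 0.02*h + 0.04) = 38.0439*h^5 + 77.2957*h^4 - 14.2397*h^3 - 71.6924*h^2 - 0.196*h - 0.2792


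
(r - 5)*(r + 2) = r^2 - 3*r - 10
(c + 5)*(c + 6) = c^2 + 11*c + 30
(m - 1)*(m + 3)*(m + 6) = m^3 + 8*m^2 + 9*m - 18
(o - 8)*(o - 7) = o^2 - 15*o + 56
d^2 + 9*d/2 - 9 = (d - 3/2)*(d + 6)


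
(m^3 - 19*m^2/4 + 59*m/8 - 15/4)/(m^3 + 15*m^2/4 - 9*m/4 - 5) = (m^2 - 7*m/2 + 3)/(m^2 + 5*m + 4)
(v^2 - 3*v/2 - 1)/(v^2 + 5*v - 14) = (v + 1/2)/(v + 7)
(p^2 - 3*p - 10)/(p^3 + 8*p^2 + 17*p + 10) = (p - 5)/(p^2 + 6*p + 5)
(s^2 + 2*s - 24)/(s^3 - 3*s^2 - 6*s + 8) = (s + 6)/(s^2 + s - 2)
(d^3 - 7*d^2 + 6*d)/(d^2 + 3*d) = (d^2 - 7*d + 6)/(d + 3)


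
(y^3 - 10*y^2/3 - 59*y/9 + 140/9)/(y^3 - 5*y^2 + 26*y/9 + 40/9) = (3*y + 7)/(3*y + 2)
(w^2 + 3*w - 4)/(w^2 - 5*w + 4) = (w + 4)/(w - 4)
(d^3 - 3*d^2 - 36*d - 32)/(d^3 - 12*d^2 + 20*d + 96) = (d^2 + 5*d + 4)/(d^2 - 4*d - 12)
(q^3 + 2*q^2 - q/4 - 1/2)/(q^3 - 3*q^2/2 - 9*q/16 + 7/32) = 8*(2*q^2 + 3*q - 2)/(16*q^2 - 32*q + 7)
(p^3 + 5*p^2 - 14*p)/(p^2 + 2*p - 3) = p*(p^2 + 5*p - 14)/(p^2 + 2*p - 3)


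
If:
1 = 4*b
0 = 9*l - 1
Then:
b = 1/4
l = 1/9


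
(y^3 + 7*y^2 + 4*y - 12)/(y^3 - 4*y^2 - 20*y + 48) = (y^3 + 7*y^2 + 4*y - 12)/(y^3 - 4*y^2 - 20*y + 48)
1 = 1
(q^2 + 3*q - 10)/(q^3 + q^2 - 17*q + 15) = (q - 2)/(q^2 - 4*q + 3)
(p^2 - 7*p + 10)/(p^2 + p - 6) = (p - 5)/(p + 3)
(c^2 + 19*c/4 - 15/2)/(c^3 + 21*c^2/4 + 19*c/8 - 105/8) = 2*(c + 6)/(2*c^2 + 13*c + 21)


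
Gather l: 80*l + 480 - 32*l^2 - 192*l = -32*l^2 - 112*l + 480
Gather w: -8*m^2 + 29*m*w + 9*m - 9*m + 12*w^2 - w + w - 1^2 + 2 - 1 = -8*m^2 + 29*m*w + 12*w^2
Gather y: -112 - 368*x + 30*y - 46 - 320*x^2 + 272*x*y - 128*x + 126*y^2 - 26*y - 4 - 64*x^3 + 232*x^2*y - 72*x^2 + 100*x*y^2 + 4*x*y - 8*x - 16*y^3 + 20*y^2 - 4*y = -64*x^3 - 392*x^2 - 504*x - 16*y^3 + y^2*(100*x + 146) + y*(232*x^2 + 276*x) - 162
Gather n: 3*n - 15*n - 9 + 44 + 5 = 40 - 12*n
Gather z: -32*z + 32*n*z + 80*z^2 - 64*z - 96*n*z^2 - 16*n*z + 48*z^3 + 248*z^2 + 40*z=48*z^3 + z^2*(328 - 96*n) + z*(16*n - 56)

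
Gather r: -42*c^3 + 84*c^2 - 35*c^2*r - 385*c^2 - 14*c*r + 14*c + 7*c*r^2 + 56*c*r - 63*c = -42*c^3 - 301*c^2 + 7*c*r^2 - 49*c + r*(-35*c^2 + 42*c)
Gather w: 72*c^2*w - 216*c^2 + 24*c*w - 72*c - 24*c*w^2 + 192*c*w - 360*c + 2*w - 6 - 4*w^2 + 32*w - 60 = -216*c^2 - 432*c + w^2*(-24*c - 4) + w*(72*c^2 + 216*c + 34) - 66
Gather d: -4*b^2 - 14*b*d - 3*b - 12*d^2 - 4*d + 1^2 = -4*b^2 - 3*b - 12*d^2 + d*(-14*b - 4) + 1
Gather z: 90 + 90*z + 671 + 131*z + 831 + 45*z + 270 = 266*z + 1862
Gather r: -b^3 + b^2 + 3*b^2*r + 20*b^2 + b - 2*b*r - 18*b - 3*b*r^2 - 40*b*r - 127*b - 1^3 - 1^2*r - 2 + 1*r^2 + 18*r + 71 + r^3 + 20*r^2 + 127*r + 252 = -b^3 + 21*b^2 - 144*b + r^3 + r^2*(21 - 3*b) + r*(3*b^2 - 42*b + 144) + 320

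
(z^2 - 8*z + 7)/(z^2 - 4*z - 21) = (z - 1)/(z + 3)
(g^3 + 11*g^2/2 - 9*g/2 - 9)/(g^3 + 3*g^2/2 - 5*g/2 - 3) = (g + 6)/(g + 2)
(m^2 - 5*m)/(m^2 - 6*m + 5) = m/(m - 1)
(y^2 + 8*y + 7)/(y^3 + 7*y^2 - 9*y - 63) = (y + 1)/(y^2 - 9)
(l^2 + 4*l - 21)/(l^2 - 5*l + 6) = (l + 7)/(l - 2)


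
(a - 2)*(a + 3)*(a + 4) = a^3 + 5*a^2 - 2*a - 24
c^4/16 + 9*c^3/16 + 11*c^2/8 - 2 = (c/4 + 1)^2*(c - 1)*(c + 2)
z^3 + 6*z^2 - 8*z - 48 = (z + 6)*(z - 2*sqrt(2))*(z + 2*sqrt(2))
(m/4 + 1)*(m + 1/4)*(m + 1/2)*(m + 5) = m^4/4 + 39*m^3/16 + 215*m^2/32 + 129*m/32 + 5/8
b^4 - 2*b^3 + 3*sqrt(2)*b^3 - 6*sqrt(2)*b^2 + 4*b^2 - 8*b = b*(b - 2)*(b + sqrt(2))*(b + 2*sqrt(2))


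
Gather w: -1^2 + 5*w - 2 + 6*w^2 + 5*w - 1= 6*w^2 + 10*w - 4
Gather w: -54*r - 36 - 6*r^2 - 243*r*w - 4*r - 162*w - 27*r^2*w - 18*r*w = -6*r^2 - 58*r + w*(-27*r^2 - 261*r - 162) - 36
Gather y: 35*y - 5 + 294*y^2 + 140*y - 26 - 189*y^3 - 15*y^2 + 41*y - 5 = -189*y^3 + 279*y^2 + 216*y - 36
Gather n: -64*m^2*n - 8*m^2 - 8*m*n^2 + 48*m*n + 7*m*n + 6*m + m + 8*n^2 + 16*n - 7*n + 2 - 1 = -8*m^2 + 7*m + n^2*(8 - 8*m) + n*(-64*m^2 + 55*m + 9) + 1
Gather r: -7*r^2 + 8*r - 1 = -7*r^2 + 8*r - 1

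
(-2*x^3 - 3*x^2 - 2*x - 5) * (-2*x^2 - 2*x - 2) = 4*x^5 + 10*x^4 + 14*x^3 + 20*x^2 + 14*x + 10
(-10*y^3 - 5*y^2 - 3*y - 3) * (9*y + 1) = -90*y^4 - 55*y^3 - 32*y^2 - 30*y - 3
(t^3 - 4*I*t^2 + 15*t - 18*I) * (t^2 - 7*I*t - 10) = t^5 - 11*I*t^4 - 23*t^3 - 83*I*t^2 - 276*t + 180*I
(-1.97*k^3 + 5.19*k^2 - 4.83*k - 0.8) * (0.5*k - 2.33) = -0.985*k^4 + 7.1851*k^3 - 14.5077*k^2 + 10.8539*k + 1.864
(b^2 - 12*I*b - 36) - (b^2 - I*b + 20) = -11*I*b - 56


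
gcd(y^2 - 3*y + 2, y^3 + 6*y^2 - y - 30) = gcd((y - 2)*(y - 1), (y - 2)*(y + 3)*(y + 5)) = y - 2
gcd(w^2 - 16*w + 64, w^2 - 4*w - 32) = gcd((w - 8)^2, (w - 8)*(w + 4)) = w - 8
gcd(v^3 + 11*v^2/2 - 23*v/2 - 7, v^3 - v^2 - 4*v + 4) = v - 2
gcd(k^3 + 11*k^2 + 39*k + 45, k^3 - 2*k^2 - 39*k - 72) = k^2 + 6*k + 9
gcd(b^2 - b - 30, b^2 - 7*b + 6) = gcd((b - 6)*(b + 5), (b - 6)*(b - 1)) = b - 6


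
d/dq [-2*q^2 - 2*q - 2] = -4*q - 2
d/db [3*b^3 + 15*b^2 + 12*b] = 9*b^2 + 30*b + 12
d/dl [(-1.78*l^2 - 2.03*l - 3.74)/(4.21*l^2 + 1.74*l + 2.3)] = (5.4491*l^2 + 23.3028*l + 1.8386)/(17.7241*l^4 + 14.6508*l^3 + 22.3936*l^2 + 8.004*l + 5.29)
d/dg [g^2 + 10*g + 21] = 2*g + 10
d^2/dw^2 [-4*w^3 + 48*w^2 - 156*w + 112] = 96 - 24*w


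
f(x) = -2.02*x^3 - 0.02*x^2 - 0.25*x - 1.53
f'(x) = -6.06*x^2 - 0.04*x - 0.25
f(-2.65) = 36.58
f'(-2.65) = -42.70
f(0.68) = -2.34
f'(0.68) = -3.08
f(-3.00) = 53.58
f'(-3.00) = -54.67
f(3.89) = -121.71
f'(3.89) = -92.11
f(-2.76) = 41.48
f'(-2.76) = -46.30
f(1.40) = -7.46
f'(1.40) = -12.18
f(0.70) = -2.41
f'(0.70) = -3.25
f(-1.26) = 2.79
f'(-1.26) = -9.82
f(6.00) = -440.07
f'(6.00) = -218.65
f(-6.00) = 435.57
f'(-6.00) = -218.17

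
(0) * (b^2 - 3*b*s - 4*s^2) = 0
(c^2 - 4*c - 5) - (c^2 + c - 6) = 1 - 5*c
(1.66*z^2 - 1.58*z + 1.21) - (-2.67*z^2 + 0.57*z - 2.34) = 4.33*z^2 - 2.15*z + 3.55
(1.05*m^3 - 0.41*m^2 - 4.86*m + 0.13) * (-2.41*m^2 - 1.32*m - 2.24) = -2.5305*m^5 - 0.3979*m^4 + 9.9018*m^3 + 7.0203*m^2 + 10.7148*m - 0.2912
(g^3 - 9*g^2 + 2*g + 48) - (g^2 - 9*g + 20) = g^3 - 10*g^2 + 11*g + 28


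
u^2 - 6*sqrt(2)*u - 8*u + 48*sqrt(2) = (u - 8)*(u - 6*sqrt(2))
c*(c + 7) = c^2 + 7*c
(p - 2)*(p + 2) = p^2 - 4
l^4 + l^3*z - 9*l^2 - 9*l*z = l*(l - 3)*(l + 3)*(l + z)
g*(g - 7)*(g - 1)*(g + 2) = g^4 - 6*g^3 - 9*g^2 + 14*g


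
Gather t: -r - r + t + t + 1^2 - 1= -2*r + 2*t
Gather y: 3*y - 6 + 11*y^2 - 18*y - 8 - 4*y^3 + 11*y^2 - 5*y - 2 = -4*y^3 + 22*y^2 - 20*y - 16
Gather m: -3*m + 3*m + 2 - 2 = 0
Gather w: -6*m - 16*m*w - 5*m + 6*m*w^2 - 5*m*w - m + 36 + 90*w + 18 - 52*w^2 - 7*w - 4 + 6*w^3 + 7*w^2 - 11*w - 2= -12*m + 6*w^3 + w^2*(6*m - 45) + w*(72 - 21*m) + 48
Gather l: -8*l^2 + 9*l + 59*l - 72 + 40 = -8*l^2 + 68*l - 32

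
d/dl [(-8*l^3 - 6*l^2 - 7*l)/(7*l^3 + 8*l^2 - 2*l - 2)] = 2*(-11*l^4 + 65*l^3 + 58*l^2 + 12*l + 7)/(49*l^6 + 112*l^5 + 36*l^4 - 60*l^3 - 28*l^2 + 8*l + 4)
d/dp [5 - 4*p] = -4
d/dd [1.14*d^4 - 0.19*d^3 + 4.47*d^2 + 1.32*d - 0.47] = 4.56*d^3 - 0.57*d^2 + 8.94*d + 1.32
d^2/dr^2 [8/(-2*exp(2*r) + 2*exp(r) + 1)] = 16*(4*(2*exp(r) - 1)^2*exp(r) + (4*exp(r) - 1)*(-2*exp(2*r) + 2*exp(r) + 1))*exp(r)/(-2*exp(2*r) + 2*exp(r) + 1)^3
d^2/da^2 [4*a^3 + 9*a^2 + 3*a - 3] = 24*a + 18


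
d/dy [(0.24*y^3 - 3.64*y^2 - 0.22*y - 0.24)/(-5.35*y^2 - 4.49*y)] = (-1.284*y^4 - 2.1552*y^3 + 15.1666*y^2 - 2.568*y - 1.0776)/(y^2*(28.6225*y^2 + 48.043*y + 20.1601))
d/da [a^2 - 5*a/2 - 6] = 2*a - 5/2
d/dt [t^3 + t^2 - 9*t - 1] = 3*t^2 + 2*t - 9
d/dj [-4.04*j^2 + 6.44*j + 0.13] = 6.44 - 8.08*j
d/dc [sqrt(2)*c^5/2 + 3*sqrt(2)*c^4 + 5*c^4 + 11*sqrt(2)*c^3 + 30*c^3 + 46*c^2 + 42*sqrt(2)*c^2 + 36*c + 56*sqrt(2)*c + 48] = 5*sqrt(2)*c^4/2 + 12*sqrt(2)*c^3 + 20*c^3 + 33*sqrt(2)*c^2 + 90*c^2 + 92*c + 84*sqrt(2)*c + 36 + 56*sqrt(2)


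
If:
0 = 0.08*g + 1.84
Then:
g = -23.00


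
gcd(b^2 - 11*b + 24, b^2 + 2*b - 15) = b - 3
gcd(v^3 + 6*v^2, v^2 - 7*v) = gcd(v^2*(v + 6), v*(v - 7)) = v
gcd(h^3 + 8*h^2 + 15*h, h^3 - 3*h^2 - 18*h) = h^2 + 3*h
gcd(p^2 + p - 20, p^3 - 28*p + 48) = p - 4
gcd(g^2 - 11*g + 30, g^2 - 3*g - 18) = g - 6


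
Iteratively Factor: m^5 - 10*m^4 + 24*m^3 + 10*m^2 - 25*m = (m + 1)*(m^4 - 11*m^3 + 35*m^2 - 25*m) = (m - 5)*(m + 1)*(m^3 - 6*m^2 + 5*m) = (m - 5)*(m - 1)*(m + 1)*(m^2 - 5*m) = (m - 5)^2*(m - 1)*(m + 1)*(m)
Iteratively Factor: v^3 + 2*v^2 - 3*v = (v + 3)*(v^2 - v) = v*(v + 3)*(v - 1)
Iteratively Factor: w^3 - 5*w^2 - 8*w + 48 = (w - 4)*(w^2 - w - 12) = (w - 4)*(w + 3)*(w - 4)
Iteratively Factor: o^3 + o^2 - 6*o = (o)*(o^2 + o - 6) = o*(o + 3)*(o - 2)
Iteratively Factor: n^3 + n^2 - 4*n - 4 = (n + 2)*(n^2 - n - 2) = (n + 1)*(n + 2)*(n - 2)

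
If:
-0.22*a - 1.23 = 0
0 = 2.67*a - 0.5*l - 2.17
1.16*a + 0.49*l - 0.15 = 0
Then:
No Solution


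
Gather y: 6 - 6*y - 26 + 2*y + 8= -4*y - 12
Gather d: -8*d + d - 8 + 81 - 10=63 - 7*d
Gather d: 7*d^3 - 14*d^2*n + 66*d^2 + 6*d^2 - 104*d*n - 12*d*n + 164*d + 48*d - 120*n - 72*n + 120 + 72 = 7*d^3 + d^2*(72 - 14*n) + d*(212 - 116*n) - 192*n + 192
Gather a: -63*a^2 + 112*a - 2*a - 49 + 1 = -63*a^2 + 110*a - 48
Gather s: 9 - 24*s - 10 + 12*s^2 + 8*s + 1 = 12*s^2 - 16*s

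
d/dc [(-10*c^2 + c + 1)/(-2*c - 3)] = (20*c^2 + 60*c - 1)/(4*c^2 + 12*c + 9)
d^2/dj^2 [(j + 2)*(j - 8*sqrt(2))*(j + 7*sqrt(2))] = 6*j - 2*sqrt(2) + 4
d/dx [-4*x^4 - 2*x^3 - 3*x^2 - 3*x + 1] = -16*x^3 - 6*x^2 - 6*x - 3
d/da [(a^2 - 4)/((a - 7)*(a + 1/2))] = 2*(-13*a^2 + 2*a - 52)/(4*a^4 - 52*a^3 + 141*a^2 + 182*a + 49)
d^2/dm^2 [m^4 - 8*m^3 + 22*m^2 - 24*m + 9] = 12*m^2 - 48*m + 44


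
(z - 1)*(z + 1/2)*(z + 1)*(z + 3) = z^4 + 7*z^3/2 + z^2/2 - 7*z/2 - 3/2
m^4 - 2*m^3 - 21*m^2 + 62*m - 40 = (m - 4)*(m - 2)*(m - 1)*(m + 5)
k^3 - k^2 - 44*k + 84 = (k - 6)*(k - 2)*(k + 7)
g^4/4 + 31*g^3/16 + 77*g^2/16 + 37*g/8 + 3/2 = (g/4 + 1)*(g + 3/4)*(g + 1)*(g + 2)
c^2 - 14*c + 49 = (c - 7)^2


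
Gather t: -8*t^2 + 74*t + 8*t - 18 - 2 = -8*t^2 + 82*t - 20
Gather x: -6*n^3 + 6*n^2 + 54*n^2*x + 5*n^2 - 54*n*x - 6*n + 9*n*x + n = -6*n^3 + 11*n^2 - 5*n + x*(54*n^2 - 45*n)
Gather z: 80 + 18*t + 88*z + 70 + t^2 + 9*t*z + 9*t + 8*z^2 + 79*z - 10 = t^2 + 27*t + 8*z^2 + z*(9*t + 167) + 140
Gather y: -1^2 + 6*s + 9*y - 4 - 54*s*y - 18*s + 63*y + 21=-12*s + y*(72 - 54*s) + 16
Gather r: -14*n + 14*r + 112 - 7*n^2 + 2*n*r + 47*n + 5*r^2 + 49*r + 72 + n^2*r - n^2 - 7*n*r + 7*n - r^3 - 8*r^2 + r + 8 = -8*n^2 + 40*n - r^3 - 3*r^2 + r*(n^2 - 5*n + 64) + 192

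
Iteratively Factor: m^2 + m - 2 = (m - 1)*(m + 2)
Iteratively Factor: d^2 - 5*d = (d - 5)*(d)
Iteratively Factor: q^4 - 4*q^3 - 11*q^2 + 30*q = (q + 3)*(q^3 - 7*q^2 + 10*q) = (q - 5)*(q + 3)*(q^2 - 2*q) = (q - 5)*(q - 2)*(q + 3)*(q)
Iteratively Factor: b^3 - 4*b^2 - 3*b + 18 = (b - 3)*(b^2 - b - 6) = (b - 3)^2*(b + 2)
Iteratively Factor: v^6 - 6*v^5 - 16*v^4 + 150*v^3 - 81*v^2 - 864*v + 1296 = (v - 3)*(v^5 - 3*v^4 - 25*v^3 + 75*v^2 + 144*v - 432) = (v - 3)*(v + 3)*(v^4 - 6*v^3 - 7*v^2 + 96*v - 144) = (v - 3)^2*(v + 3)*(v^3 - 3*v^2 - 16*v + 48) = (v - 3)^2*(v + 3)*(v + 4)*(v^2 - 7*v + 12) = (v - 3)^3*(v + 3)*(v + 4)*(v - 4)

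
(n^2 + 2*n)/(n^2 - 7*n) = (n + 2)/(n - 7)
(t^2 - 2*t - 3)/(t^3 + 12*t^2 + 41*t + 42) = (t^2 - 2*t - 3)/(t^3 + 12*t^2 + 41*t + 42)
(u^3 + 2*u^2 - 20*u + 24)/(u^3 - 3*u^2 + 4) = (u + 6)/(u + 1)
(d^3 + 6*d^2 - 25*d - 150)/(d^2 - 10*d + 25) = (d^2 + 11*d + 30)/(d - 5)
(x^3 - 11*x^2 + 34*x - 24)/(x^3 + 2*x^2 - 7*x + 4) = (x^2 - 10*x + 24)/(x^2 + 3*x - 4)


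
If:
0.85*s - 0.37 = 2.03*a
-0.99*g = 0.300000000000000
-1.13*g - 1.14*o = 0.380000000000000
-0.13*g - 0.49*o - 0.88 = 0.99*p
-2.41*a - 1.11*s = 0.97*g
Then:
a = -0.04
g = -0.30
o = -0.03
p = -0.83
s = 0.35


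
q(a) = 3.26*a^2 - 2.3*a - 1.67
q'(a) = 6.52*a - 2.3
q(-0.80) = 2.26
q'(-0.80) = -7.52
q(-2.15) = 18.34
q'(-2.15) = -16.32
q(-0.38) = -0.33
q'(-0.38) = -4.78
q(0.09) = -1.85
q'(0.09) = -1.71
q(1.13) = -0.11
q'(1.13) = 5.07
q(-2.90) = 32.42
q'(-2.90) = -21.21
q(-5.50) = 109.60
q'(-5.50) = -38.16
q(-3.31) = 41.66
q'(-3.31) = -23.88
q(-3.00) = 34.57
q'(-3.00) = -21.86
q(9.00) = 241.69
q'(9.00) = 56.38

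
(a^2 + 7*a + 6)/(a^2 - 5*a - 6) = (a + 6)/(a - 6)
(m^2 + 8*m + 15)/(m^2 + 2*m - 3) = (m + 5)/(m - 1)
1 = 1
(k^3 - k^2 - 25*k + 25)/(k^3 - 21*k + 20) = (k - 5)/(k - 4)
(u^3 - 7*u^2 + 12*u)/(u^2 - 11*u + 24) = u*(u - 4)/(u - 8)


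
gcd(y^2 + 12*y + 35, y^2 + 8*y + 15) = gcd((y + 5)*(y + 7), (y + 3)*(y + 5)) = y + 5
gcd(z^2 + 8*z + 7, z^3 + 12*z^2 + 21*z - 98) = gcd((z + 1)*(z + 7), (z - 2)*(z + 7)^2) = z + 7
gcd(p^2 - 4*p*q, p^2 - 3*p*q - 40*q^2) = 1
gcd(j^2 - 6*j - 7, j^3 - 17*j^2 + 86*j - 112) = j - 7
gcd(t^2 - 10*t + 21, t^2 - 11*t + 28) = t - 7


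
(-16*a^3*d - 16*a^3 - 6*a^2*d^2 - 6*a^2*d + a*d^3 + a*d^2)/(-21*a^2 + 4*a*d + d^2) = a*(-16*a^2*d - 16*a^2 - 6*a*d^2 - 6*a*d + d^3 + d^2)/(-21*a^2 + 4*a*d + d^2)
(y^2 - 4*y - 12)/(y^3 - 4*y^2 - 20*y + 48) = (y + 2)/(y^2 + 2*y - 8)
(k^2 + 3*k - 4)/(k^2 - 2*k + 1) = (k + 4)/(k - 1)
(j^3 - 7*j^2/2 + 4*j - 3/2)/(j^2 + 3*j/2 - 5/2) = (2*j^2 - 5*j + 3)/(2*j + 5)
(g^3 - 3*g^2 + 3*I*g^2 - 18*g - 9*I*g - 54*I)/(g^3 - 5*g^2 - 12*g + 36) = (g + 3*I)/(g - 2)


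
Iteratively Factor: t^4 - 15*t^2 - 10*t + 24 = (t - 1)*(t^3 + t^2 - 14*t - 24) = (t - 1)*(t + 2)*(t^2 - t - 12) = (t - 1)*(t + 2)*(t + 3)*(t - 4)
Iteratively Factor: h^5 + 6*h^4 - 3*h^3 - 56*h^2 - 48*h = (h + 1)*(h^4 + 5*h^3 - 8*h^2 - 48*h) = (h - 3)*(h + 1)*(h^3 + 8*h^2 + 16*h) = h*(h - 3)*(h + 1)*(h^2 + 8*h + 16) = h*(h - 3)*(h + 1)*(h + 4)*(h + 4)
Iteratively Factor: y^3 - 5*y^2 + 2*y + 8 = (y + 1)*(y^2 - 6*y + 8) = (y - 2)*(y + 1)*(y - 4)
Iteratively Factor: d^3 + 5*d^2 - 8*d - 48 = (d - 3)*(d^2 + 8*d + 16) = (d - 3)*(d + 4)*(d + 4)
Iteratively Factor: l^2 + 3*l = (l)*(l + 3)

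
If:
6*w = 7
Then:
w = 7/6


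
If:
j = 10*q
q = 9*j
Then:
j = 0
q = 0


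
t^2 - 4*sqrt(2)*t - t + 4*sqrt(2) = (t - 1)*(t - 4*sqrt(2))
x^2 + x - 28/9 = (x - 4/3)*(x + 7/3)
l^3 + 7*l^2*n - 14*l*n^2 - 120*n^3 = (l - 4*n)*(l + 5*n)*(l + 6*n)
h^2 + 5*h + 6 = (h + 2)*(h + 3)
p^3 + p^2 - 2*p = p*(p - 1)*(p + 2)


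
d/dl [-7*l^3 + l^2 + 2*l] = -21*l^2 + 2*l + 2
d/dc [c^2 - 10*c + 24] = 2*c - 10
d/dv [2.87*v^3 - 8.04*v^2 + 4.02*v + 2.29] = 8.61*v^2 - 16.08*v + 4.02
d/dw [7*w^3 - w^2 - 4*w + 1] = 21*w^2 - 2*w - 4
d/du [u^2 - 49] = 2*u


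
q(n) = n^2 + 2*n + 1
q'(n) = 2*n + 2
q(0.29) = 1.66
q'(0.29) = 2.58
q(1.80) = 7.84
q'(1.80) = 5.60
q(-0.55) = 0.20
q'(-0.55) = 0.90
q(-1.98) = 0.96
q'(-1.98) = -1.96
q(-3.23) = 4.97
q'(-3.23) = -4.46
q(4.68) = 32.26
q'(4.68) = 11.36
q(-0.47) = 0.28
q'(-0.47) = 1.06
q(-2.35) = 1.82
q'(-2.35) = -2.70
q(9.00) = 100.00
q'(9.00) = 20.00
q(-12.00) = 121.00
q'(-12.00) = -22.00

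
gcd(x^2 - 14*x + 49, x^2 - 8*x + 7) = x - 7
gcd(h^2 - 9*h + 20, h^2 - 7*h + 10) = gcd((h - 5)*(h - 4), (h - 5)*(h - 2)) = h - 5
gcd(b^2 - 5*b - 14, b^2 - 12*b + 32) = 1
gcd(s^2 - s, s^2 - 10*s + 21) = 1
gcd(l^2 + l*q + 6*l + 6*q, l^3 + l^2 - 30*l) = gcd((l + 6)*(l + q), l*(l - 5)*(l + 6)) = l + 6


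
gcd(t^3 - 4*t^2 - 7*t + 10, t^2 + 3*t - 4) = t - 1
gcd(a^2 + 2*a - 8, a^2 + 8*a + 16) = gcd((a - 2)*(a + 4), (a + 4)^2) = a + 4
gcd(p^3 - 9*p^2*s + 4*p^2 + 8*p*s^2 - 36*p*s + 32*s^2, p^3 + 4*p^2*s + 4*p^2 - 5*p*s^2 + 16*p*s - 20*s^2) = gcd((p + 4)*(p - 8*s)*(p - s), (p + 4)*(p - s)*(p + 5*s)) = p^2 - p*s + 4*p - 4*s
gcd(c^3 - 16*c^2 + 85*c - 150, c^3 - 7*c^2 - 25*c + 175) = c - 5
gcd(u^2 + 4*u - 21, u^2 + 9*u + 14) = u + 7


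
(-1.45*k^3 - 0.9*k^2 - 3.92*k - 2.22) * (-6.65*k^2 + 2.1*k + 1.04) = 9.6425*k^5 + 2.94*k^4 + 22.67*k^3 + 5.595*k^2 - 8.7388*k - 2.3088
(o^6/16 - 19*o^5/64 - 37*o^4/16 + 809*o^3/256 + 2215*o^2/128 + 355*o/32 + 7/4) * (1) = o^6/16 - 19*o^5/64 - 37*o^4/16 + 809*o^3/256 + 2215*o^2/128 + 355*o/32 + 7/4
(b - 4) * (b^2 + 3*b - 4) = b^3 - b^2 - 16*b + 16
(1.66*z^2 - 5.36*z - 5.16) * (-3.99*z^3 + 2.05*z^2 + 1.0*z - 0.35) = -6.6234*z^5 + 24.7894*z^4 + 11.2604*z^3 - 16.519*z^2 - 3.284*z + 1.806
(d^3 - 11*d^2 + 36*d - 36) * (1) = d^3 - 11*d^2 + 36*d - 36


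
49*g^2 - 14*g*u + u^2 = (-7*g + u)^2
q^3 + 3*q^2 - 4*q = q*(q - 1)*(q + 4)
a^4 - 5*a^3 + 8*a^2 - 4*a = a*(a - 2)^2*(a - 1)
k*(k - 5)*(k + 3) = k^3 - 2*k^2 - 15*k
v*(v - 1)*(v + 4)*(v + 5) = v^4 + 8*v^3 + 11*v^2 - 20*v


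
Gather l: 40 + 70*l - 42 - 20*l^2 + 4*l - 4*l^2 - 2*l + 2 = -24*l^2 + 72*l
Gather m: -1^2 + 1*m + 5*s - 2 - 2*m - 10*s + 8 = -m - 5*s + 5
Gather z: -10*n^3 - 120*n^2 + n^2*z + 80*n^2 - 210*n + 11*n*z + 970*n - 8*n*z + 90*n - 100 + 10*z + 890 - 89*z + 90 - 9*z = -10*n^3 - 40*n^2 + 850*n + z*(n^2 + 3*n - 88) + 880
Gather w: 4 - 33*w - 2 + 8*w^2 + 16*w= 8*w^2 - 17*w + 2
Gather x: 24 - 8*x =24 - 8*x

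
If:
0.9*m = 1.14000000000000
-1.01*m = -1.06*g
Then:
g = 1.21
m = 1.27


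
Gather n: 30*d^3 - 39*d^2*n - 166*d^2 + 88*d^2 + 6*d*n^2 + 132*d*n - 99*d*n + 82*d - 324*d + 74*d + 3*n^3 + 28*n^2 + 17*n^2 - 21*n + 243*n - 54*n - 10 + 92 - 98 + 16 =30*d^3 - 78*d^2 - 168*d + 3*n^3 + n^2*(6*d + 45) + n*(-39*d^2 + 33*d + 168)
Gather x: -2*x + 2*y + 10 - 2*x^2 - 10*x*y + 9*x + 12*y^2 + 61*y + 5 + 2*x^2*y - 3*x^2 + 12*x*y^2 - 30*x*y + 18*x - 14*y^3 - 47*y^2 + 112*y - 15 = x^2*(2*y - 5) + x*(12*y^2 - 40*y + 25) - 14*y^3 - 35*y^2 + 175*y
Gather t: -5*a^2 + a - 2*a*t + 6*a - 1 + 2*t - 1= -5*a^2 + 7*a + t*(2 - 2*a) - 2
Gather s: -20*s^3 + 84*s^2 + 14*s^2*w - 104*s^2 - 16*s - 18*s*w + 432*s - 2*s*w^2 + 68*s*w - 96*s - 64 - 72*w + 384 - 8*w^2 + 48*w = -20*s^3 + s^2*(14*w - 20) + s*(-2*w^2 + 50*w + 320) - 8*w^2 - 24*w + 320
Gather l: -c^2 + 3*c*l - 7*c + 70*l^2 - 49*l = -c^2 - 7*c + 70*l^2 + l*(3*c - 49)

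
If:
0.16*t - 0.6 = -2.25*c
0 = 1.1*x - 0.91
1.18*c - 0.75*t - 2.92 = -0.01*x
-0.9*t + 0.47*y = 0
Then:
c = 0.49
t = -3.11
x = 0.83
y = -5.96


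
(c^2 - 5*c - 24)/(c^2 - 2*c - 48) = (c + 3)/(c + 6)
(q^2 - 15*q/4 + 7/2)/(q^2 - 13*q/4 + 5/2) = (4*q - 7)/(4*q - 5)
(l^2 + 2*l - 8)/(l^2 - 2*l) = (l + 4)/l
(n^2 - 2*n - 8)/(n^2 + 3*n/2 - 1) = 2*(n - 4)/(2*n - 1)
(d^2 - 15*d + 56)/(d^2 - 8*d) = (d - 7)/d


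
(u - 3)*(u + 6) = u^2 + 3*u - 18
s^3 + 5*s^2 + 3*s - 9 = (s - 1)*(s + 3)^2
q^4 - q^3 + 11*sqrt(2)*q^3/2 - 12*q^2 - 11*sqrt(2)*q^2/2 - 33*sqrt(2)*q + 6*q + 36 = (q - 3)*(q + 2)*(q - sqrt(2)/2)*(q + 6*sqrt(2))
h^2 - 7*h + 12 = (h - 4)*(h - 3)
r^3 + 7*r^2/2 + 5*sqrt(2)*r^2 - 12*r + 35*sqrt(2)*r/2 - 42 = (r + 7/2)*(r - sqrt(2))*(r + 6*sqrt(2))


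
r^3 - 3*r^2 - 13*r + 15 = (r - 5)*(r - 1)*(r + 3)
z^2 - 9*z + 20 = (z - 5)*(z - 4)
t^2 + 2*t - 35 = (t - 5)*(t + 7)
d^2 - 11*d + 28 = (d - 7)*(d - 4)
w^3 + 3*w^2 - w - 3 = (w - 1)*(w + 1)*(w + 3)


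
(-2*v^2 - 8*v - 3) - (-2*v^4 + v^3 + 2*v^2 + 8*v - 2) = 2*v^4 - v^3 - 4*v^2 - 16*v - 1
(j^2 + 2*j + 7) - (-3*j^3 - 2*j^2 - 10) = 3*j^3 + 3*j^2 + 2*j + 17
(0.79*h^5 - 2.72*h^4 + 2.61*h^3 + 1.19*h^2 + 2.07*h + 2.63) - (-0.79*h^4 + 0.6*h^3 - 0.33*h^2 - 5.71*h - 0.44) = 0.79*h^5 - 1.93*h^4 + 2.01*h^3 + 1.52*h^2 + 7.78*h + 3.07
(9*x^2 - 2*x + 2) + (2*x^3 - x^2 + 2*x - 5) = 2*x^3 + 8*x^2 - 3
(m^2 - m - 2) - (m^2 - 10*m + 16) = 9*m - 18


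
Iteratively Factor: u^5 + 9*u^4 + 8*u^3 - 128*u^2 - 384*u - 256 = (u + 4)*(u^4 + 5*u^3 - 12*u^2 - 80*u - 64) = (u - 4)*(u + 4)*(u^3 + 9*u^2 + 24*u + 16) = (u - 4)*(u + 4)^2*(u^2 + 5*u + 4) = (u - 4)*(u + 1)*(u + 4)^2*(u + 4)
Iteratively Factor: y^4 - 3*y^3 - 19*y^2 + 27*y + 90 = (y - 3)*(y^3 - 19*y - 30) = (y - 5)*(y - 3)*(y^2 + 5*y + 6) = (y - 5)*(y - 3)*(y + 3)*(y + 2)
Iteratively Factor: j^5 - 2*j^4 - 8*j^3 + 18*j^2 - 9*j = (j - 1)*(j^4 - j^3 - 9*j^2 + 9*j) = (j - 1)^2*(j^3 - 9*j) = j*(j - 1)^2*(j^2 - 9) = j*(j - 3)*(j - 1)^2*(j + 3)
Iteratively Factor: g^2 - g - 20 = (g + 4)*(g - 5)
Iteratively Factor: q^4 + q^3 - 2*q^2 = (q)*(q^3 + q^2 - 2*q) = q*(q + 2)*(q^2 - q) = q^2*(q + 2)*(q - 1)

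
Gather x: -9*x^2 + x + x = -9*x^2 + 2*x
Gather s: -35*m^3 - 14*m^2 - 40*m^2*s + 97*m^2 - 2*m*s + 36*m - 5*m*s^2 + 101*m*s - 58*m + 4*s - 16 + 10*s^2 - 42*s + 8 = -35*m^3 + 83*m^2 - 22*m + s^2*(10 - 5*m) + s*(-40*m^2 + 99*m - 38) - 8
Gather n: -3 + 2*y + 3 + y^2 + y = y^2 + 3*y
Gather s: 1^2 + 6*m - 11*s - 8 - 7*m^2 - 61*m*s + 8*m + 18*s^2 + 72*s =-7*m^2 + 14*m + 18*s^2 + s*(61 - 61*m) - 7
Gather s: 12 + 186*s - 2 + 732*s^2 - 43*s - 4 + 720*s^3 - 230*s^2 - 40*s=720*s^3 + 502*s^2 + 103*s + 6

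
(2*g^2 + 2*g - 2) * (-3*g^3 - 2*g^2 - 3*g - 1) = -6*g^5 - 10*g^4 - 4*g^3 - 4*g^2 + 4*g + 2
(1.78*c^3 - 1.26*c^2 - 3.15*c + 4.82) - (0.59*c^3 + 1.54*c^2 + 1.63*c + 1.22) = 1.19*c^3 - 2.8*c^2 - 4.78*c + 3.6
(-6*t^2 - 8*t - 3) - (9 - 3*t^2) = -3*t^2 - 8*t - 12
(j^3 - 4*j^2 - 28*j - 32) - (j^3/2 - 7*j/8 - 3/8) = j^3/2 - 4*j^2 - 217*j/8 - 253/8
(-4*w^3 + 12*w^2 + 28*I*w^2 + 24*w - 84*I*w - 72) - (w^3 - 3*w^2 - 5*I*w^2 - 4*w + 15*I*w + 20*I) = -5*w^3 + 15*w^2 + 33*I*w^2 + 28*w - 99*I*w - 72 - 20*I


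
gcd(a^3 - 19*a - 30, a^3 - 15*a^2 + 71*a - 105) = a - 5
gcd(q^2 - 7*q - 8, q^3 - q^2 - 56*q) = q - 8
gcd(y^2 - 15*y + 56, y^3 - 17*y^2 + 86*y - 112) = y^2 - 15*y + 56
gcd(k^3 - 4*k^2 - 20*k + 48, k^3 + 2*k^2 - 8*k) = k^2 + 2*k - 8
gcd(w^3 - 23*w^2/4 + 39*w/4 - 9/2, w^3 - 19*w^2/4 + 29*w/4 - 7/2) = w - 2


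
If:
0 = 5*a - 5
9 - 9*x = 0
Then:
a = 1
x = 1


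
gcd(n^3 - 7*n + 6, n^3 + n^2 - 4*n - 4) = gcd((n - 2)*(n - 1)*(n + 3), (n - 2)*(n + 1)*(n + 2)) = n - 2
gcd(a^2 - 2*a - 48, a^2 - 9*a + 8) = a - 8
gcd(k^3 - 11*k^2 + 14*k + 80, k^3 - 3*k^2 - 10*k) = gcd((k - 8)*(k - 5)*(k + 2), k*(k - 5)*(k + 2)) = k^2 - 3*k - 10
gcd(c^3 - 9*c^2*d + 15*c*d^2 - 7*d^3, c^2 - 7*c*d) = c - 7*d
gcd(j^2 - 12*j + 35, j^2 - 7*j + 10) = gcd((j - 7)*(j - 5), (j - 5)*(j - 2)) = j - 5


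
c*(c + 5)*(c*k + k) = c^3*k + 6*c^2*k + 5*c*k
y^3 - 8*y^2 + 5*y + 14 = (y - 7)*(y - 2)*(y + 1)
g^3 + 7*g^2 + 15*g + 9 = (g + 1)*(g + 3)^2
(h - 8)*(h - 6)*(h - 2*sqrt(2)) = h^3 - 14*h^2 - 2*sqrt(2)*h^2 + 28*sqrt(2)*h + 48*h - 96*sqrt(2)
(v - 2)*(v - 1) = v^2 - 3*v + 2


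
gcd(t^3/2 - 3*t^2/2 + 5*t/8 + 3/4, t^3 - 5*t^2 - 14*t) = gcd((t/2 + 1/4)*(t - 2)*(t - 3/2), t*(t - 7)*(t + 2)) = 1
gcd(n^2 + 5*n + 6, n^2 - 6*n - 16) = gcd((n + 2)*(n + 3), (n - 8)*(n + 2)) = n + 2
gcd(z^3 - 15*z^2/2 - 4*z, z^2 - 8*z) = z^2 - 8*z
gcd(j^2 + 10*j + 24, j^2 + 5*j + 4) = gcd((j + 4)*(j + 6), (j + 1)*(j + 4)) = j + 4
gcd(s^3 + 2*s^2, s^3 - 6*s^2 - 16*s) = s^2 + 2*s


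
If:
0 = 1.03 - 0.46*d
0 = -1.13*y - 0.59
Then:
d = 2.24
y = -0.52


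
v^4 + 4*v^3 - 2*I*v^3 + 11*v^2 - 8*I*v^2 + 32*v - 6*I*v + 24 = (v + 1)*(v + 3)*(v - 4*I)*(v + 2*I)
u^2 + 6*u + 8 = (u + 2)*(u + 4)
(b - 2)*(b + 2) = b^2 - 4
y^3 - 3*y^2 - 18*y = y*(y - 6)*(y + 3)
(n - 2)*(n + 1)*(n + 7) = n^3 + 6*n^2 - 9*n - 14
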